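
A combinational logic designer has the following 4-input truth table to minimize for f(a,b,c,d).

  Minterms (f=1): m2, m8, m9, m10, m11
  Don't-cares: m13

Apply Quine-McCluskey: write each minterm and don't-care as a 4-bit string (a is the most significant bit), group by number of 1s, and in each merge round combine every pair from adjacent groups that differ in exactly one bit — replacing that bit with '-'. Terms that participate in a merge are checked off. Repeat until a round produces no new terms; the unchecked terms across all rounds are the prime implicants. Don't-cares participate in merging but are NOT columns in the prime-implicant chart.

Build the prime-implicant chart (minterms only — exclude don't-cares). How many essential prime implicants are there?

2

[col 0] 0010*, 1000*, 1001*, 1010*, 1011*, 1101*
[col 1] -010, 1-01, 10-0*, 10-1*, 100-*, 101-*
[col 2] 10--
Prime implicants: -010, 1-01, 10--
PI chart (minterm → PIs covering it):
  2 | -010  (sole → essential)
  8 | 10--  (sole → essential)
  9 | 1-01,10--
  10 | -010,10--
  11 | 10--  (sole → essential)
Essential prime implicants: -010, 10--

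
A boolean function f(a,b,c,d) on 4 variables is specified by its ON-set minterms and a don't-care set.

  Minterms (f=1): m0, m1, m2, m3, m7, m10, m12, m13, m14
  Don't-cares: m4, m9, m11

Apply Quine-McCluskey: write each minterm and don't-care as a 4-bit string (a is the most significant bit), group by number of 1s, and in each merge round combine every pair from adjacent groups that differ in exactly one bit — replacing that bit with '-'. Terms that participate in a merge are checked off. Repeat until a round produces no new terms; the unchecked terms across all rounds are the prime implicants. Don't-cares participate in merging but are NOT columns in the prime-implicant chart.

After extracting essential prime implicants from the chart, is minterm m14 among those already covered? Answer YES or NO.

Round 0: 0000✓ 0001✓ 0010✓ 0011✓ 0100✓ 0111✓ 1001✓ 1010✓ 1011✓ 1100✓ 1101✓ 1110✓
Round 1: -001✓ -010✓ -011✓ -100 0-00 0-11 00-0✓ 00-1✓ 000-✓ 001-✓ 1-01 1-10 10-1✓ 101-✓ 11-0 110-
Round 2: -0-1 -01- 00--
PIs = {-0-1, -01-, -100, 0-00, 0-11, 00--, 1-01, 1-10, 11-0, 110-}
Coverage chart:
  m0: 0-00,00--
  m1: -0-1,00--
  m2: -01-,00--
  m3: -0-1,-01-,0-11,00--
  m7: 0-11 ←essential
  m10: -01-,1-10
  m12: -100,11-0,110-
  m13: 1-01,110-
  m14: 1-10,11-0
Essential: 0-11

NO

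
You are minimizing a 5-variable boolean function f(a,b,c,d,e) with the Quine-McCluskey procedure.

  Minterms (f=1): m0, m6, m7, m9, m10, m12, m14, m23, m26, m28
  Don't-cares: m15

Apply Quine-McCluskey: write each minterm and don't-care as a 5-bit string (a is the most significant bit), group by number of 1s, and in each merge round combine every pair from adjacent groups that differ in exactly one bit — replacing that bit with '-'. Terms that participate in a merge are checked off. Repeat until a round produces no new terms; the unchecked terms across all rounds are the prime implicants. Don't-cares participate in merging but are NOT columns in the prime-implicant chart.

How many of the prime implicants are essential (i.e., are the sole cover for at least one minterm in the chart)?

size-2^0 implicants → 00000  00110(✓)  00111(✓)  01001  01010(✓)  01100(✓)  01110(✓)  01111(✓)  10111(✓)  11010(✓)  11100(✓)
size-2^1 implicants → -0111  -1010  -1100  0-110(✓)  0-111(✓)  0011-(✓)  01-10  011-0  0111-(✓)
size-2^2 implicants → 0-11-
Unchecked terms (primes): -0111, -1010, -1100, 0-11-, 00000, 01-10, 01001, 011-0
Minterm coverage:
  m0 ⊆ 00000 [E]
  m6 ⊆ 0-11- [E]
  m7 ⊆ -0111,0-11-
  m9 ⊆ 01001 [E]
  m10 ⊆ -1010,01-10
  m12 ⊆ -1100,011-0
  m14 ⊆ 0-11-,01-10,011-0
  m23 ⊆ -0111 [E]
  m26 ⊆ -1010 [E]
  m28 ⊆ -1100 [E]
E = {-0111, -1010, -1100, 0-11-, 00000, 01001}

6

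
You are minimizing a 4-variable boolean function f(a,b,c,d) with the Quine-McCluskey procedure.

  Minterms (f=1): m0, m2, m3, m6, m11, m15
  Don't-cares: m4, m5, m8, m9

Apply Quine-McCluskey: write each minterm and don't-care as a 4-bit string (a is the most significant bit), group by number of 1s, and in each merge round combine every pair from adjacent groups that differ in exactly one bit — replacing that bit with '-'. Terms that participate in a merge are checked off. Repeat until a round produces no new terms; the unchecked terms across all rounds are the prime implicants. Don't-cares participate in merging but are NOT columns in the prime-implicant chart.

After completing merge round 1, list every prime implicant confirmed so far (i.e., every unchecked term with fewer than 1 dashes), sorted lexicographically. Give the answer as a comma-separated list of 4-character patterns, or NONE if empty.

NONE

size-2^0 implicants → 0000(✓)  0010(✓)  0011(✓)  0100(✓)  0101(✓)  0110(✓)  1000(✓)  1001(✓)  1011(✓)  1111(✓)
size-2^1 implicants → -000  -011  0-00(✓)  0-10(✓)  00-0(✓)  001-  01-0(✓)  010-  1-11  10-1  100-
size-2^2 implicants → 0--0
Unchecked terms (primes): -000, -011, 0--0, 001-, 010-, 1-11, 10-1, 100-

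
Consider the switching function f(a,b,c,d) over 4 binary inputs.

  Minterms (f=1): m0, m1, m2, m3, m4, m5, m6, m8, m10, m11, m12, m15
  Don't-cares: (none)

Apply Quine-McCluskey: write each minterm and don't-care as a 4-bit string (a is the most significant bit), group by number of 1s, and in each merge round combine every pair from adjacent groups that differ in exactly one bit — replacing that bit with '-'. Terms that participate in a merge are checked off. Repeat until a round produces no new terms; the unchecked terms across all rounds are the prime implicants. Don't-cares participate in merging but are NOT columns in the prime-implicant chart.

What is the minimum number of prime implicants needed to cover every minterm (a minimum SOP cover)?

Round 0: 0000✓ 0001✓ 0010✓ 0011✓ 0100✓ 0101✓ 0110✓ 1000✓ 1010✓ 1011✓ 1100✓ 1111✓
Round 1: -000✓ -010✓ -011✓ -100✓ 0-00✓ 0-01✓ 0-10✓ 00-0✓ 00-1✓ 000-✓ 001-✓ 01-0✓ 010-✓ 1-00✓ 1-11 10-0✓ 101-✓
Round 2: --00 -0-0 -01- 0--0 0-0- 00--
PIs = {--00, -0-0, -01-, 0--0, 0-0-, 00--, 1-11}
Coverage chart:
  m0: --00,-0-0,0--0,0-0-,00--
  m1: 0-0-,00--
  m2: -0-0,-01-,0--0,00--
  m3: -01-,00--
  m4: --00,0--0,0-0-
  m5: 0-0- ←essential
  m6: 0--0 ←essential
  m8: --00,-0-0
  m10: -0-0,-01-
  m11: -01-,1-11
  m12: --00 ←essential
  m15: 1-11 ←essential
Essential: --00, 0--0, 0-0-, 1-11
Petrick residual → -01-
Min cover (5 terms): c'd' + b'c + a'd' + a'c' + acd

5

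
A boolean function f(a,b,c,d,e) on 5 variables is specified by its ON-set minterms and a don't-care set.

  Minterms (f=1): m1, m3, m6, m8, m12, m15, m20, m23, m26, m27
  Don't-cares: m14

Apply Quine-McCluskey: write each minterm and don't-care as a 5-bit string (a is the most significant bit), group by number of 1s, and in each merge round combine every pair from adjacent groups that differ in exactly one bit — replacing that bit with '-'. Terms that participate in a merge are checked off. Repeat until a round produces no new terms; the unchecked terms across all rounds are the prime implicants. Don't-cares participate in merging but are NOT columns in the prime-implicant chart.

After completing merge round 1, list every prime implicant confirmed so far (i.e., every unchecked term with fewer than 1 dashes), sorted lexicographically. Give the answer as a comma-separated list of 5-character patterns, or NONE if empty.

10100, 10111

[col 0] 00001*, 00011*, 00110*, 01000*, 01100*, 01110*, 01111*, 10100, 10111, 11010*, 11011*
[col 1] 0-110, 000-1, 01-00, 011-0, 0111-, 1101-
Prime implicants: 0-110, 000-1, 01-00, 011-0, 0111-, 10100, 10111, 1101-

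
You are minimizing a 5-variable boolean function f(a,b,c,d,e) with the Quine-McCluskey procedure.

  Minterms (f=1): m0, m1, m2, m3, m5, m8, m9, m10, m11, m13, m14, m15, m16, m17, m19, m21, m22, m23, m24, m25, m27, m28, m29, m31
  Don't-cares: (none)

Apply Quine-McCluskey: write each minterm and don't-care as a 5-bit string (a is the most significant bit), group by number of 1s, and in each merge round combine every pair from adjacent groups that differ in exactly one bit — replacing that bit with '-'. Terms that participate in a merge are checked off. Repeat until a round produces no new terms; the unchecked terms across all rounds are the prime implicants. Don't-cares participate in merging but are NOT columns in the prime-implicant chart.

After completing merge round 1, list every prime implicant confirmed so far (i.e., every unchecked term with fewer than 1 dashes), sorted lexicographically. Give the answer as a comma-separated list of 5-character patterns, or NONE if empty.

Round 0: 00000✓ 00001✓ 00010✓ 00011✓ 00101✓ 01000✓ 01001✓ 01010✓ 01011✓ 01101✓ 01110✓ 01111✓ 10000✓ 10001✓ 10011✓ 10101✓ 10110✓ 10111✓ 11000✓ 11001✓ 11011✓ 11100✓ 11101✓ 11111✓
Round 1: -0000✓ -0001✓ -0011✓ -0101✓ -1000✓ -1001✓ -1011✓ -1101✓ -1111✓ 0-000✓ 0-001✓ 0-010✓ 0-011✓ 0-101✓ 00-01✓ 000-0✓ 000-1✓ 0000-✓ 0001-✓ 01-01✓ 01-10✓ 01-11✓ 010-0✓ 010-1✓ 0100-✓ 0101-✓ 011-1✓ 0111-✓ 1-000✓ 1-001✓ 1-011✓ 1-101✓ 1-111✓ 10-01✓ 10-11✓ 100-1✓ 1000-✓ 101-1✓ 1011- 11-00✓ 11-01✓ 11-11✓ 110-1✓ 1100-✓ 111-1✓ 1110-✓
Round 2: --000✓ --001✓ --011✓ --101✓ -0-01✓ -00-1✓ -000-✓ -1-01✓ -1-11✓ -10-1✓ -100-✓ -11-1✓ 0--01✓ 0-0-0✓ 0-0-1✓ 0-00-✓ 0-01-✓ 000--✓ 01--1✓ 01-1- 010--✓ 1--01✓ 1--11✓ 1-0-1✓ 1-00-✓ 1-1-1✓ 10--1✓ 11--1✓ 11-0-
Round 3: ---01 --0-1 --00- -1--1 0-0-- 1---1
PIs = {---01, --0-1, --00-, -1--1, 0-0--, 01-1-, 1---1, 1011-, 11-0-}

NONE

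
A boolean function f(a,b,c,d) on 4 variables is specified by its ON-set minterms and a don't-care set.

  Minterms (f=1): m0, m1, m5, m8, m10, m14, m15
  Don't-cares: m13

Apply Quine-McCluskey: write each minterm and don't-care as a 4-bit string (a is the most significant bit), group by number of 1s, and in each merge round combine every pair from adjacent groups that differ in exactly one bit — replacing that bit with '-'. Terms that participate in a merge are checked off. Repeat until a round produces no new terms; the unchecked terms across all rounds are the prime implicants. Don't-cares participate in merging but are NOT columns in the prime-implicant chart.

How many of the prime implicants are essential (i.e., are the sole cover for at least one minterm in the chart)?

0

Round 0: 0000✓ 0001✓ 0101✓ 1000✓ 1010✓ 1101✓ 1110✓ 1111✓
Round 1: -000 -101 0-01 000- 1-10 10-0 11-1 111-
PIs = {-000, -101, 0-01, 000-, 1-10, 10-0, 11-1, 111-}
Coverage chart:
  m0: -000,000-
  m1: 0-01,000-
  m5: -101,0-01
  m8: -000,10-0
  m10: 1-10,10-0
  m14: 1-10,111-
  m15: 11-1,111-
(no essential prime implicants)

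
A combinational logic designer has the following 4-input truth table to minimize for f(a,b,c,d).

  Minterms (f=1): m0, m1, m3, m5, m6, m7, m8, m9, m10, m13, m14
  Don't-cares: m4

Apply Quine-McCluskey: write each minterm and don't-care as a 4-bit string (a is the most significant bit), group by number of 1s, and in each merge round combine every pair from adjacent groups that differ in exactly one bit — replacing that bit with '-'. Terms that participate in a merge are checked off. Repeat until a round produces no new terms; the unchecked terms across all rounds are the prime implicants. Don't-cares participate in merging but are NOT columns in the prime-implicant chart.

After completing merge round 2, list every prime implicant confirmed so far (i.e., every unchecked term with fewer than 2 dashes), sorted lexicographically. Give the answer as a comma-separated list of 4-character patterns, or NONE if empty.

[col 0] 0000*, 0001*, 0011*, 0100*, 0101*, 0110*, 0111*, 1000*, 1001*, 1010*, 1101*, 1110*
[col 1] -000*, -001*, -101*, -110, 0-00*, 0-01*, 0-11*, 00-1*, 000-*, 01-0*, 01-1*, 010-*, 011-*, 1-01*, 1-10, 10-0, 100-*
[col 2] --01, -00-, 0--1, 0-0-, 01--
Prime implicants: --01, -00-, -110, 0--1, 0-0-, 01--, 1-10, 10-0

-110, 1-10, 10-0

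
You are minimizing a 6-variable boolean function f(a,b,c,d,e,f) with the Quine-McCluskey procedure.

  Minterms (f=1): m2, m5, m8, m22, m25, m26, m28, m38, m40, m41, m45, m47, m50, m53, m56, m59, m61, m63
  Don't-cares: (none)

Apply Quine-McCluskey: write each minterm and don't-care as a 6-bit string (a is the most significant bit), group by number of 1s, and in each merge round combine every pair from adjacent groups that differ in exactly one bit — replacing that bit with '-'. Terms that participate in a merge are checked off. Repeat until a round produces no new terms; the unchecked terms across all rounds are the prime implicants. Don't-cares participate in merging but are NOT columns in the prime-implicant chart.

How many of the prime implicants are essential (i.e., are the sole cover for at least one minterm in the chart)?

[col 0] 000010, 000101, 001000*, 010110, 011001, 011010, 011100, 100110, 101000*, 101001*, 101101*, 101111*, 110010, 110101*, 111000*, 111011*, 111101*, 111111*
[col 1] -01000, 1-1000, 1-1101*, 1-1111*, 101-01, 10100-, 1011-1*, 11-101, 111-11, 1111-1*
[col 2] 1-11-1
Prime implicants: -01000, 000010, 000101, 010110, 011001, 011010, 011100, 1-1000, 1-11-1, 100110, 101-01, 10100-, 11-101, 110010, 111-11
PI chart (minterm → PIs covering it):
  2 | 000010  (sole → essential)
  5 | 000101  (sole → essential)
  8 | -01000  (sole → essential)
  22 | 010110  (sole → essential)
  25 | 011001  (sole → essential)
  26 | 011010  (sole → essential)
  28 | 011100  (sole → essential)
  38 | 100110  (sole → essential)
  40 | -01000,1-1000,10100-
  41 | 101-01,10100-
  45 | 1-11-1,101-01
  47 | 1-11-1  (sole → essential)
  50 | 110010  (sole → essential)
  53 | 11-101  (sole → essential)
  56 | 1-1000  (sole → essential)
  59 | 111-11  (sole → essential)
  61 | 1-11-1,11-101
  63 | 1-11-1,111-11
Essential prime implicants: -01000, 000010, 000101, 010110, 011001, 011010, 011100, 1-1000, 1-11-1, 100110, 11-101, 110010, 111-11

13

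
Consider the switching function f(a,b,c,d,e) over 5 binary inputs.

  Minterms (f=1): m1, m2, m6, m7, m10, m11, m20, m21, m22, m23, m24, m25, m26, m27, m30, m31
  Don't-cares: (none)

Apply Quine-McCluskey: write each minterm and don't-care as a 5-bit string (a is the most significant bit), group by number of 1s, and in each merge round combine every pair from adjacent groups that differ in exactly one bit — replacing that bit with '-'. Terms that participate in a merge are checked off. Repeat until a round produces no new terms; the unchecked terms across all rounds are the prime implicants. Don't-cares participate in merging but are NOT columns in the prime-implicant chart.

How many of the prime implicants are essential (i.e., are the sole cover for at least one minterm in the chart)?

5

size-2^0 implicants → 00001  00010(✓)  00110(✓)  00111(✓)  01010(✓)  01011(✓)  10100(✓)  10101(✓)  10110(✓)  10111(✓)  11000(✓)  11001(✓)  11010(✓)  11011(✓)  11110(✓)  11111(✓)
size-2^1 implicants → -0110(✓)  -0111(✓)  -1010(✓)  -1011(✓)  0-010  00-10  0011-(✓)  0101-(✓)  1-110(✓)  1-111(✓)  101-0(✓)  101-1(✓)  1010-(✓)  1011-(✓)  11-10(✓)  11-11(✓)  110-0(✓)  110-1(✓)  1100-(✓)  1101-(✓)  1111-(✓)
size-2^2 implicants → -011-  -101-  1-11-  101--  11-1-  110--
Unchecked terms (primes): -011-, -101-, 0-010, 00-10, 00001, 1-11-, 101--, 11-1-, 110--
Minterm coverage:
  m1 ⊆ 00001 [E]
  m2 ⊆ 0-010,00-10
  m6 ⊆ -011-,00-10
  m7 ⊆ -011- [E]
  m10 ⊆ -101-,0-010
  m11 ⊆ -101- [E]
  m20 ⊆ 101-- [E]
  m21 ⊆ 101-- [E]
  m22 ⊆ -011-,1-11-,101--
  m23 ⊆ -011-,1-11-,101--
  m24 ⊆ 110-- [E]
  m25 ⊆ 110-- [E]
  m26 ⊆ -101-,11-1-,110--
  m27 ⊆ -101-,11-1-,110--
  m30 ⊆ 1-11-,11-1-
  m31 ⊆ 1-11-,11-1-
E = {-011-, -101-, 00001, 101--, 110--}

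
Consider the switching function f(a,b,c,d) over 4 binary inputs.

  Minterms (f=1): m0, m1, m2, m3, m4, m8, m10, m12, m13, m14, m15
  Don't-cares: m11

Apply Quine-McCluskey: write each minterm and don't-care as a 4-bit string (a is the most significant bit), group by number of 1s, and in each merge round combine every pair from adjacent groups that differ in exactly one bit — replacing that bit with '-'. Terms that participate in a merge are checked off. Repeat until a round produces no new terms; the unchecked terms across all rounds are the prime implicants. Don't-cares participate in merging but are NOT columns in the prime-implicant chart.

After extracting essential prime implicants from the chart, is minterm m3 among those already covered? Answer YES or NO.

[col 0] 0000*, 0001*, 0010*, 0011*, 0100*, 1000*, 1010*, 1011*, 1100*, 1101*, 1110*, 1111*
[col 1] -000*, -010*, -011*, -100*, 0-00*, 00-0*, 00-1*, 000-*, 001-*, 1-00*, 1-10*, 1-11*, 10-0*, 101-*, 11-0*, 11-1*, 110-*, 111-*
[col 2] --00, -0-0, -01-, 00--, 1--0, 1-1-, 11--
Prime implicants: --00, -0-0, -01-, 00--, 1--0, 1-1-, 11--
PI chart (minterm → PIs covering it):
  0 | --00,-0-0,00--
  1 | 00--  (sole → essential)
  2 | -0-0,-01-,00--
  3 | -01-,00--
  4 | --00  (sole → essential)
  8 | --00,-0-0,1--0
  10 | -0-0,-01-,1--0,1-1-
  12 | --00,1--0,11--
  13 | 11--  (sole → essential)
  14 | 1--0,1-1-,11--
  15 | 1-1-,11--
Essential prime implicants: --00, 00--, 11--

YES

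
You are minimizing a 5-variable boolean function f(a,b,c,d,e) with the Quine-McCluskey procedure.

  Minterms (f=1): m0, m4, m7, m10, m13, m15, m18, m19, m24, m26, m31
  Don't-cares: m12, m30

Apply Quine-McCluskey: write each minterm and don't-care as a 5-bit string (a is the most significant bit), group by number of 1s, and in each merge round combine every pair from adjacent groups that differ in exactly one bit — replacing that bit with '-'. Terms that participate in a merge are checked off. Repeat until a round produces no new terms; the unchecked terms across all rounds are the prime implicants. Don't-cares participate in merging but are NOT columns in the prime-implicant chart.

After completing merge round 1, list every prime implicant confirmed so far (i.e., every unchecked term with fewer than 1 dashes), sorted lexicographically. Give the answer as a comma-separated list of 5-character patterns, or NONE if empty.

NONE

[col 0] 00000*, 00100*, 00111*, 01010*, 01100*, 01101*, 01111*, 10010*, 10011*, 11000*, 11010*, 11110*, 11111*
[col 1] -1010, -1111, 0-100, 0-111, 00-00, 011-1, 0110-, 1-010, 1001-, 11-10, 110-0, 1111-
Prime implicants: -1010, -1111, 0-100, 0-111, 00-00, 011-1, 0110-, 1-010, 1001-, 11-10, 110-0, 1111-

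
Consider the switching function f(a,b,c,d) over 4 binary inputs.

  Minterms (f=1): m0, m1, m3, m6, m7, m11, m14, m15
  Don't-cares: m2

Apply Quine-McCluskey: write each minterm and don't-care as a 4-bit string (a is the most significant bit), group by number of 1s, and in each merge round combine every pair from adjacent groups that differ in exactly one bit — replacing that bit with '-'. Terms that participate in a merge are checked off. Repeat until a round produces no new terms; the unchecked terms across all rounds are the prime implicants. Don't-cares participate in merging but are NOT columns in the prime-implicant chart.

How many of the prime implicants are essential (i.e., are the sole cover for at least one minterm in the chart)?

3

[col 0] 0000*, 0001*, 0010*, 0011*, 0110*, 0111*, 1011*, 1110*, 1111*
[col 1] -011*, -110*, -111*, 0-10*, 0-11*, 00-0*, 00-1*, 000-*, 001-*, 011-*, 1-11*, 111-*
[col 2] --11, -11-, 0-1-, 00--
Prime implicants: --11, -11-, 0-1-, 00--
PI chart (minterm → PIs covering it):
  0 | 00--  (sole → essential)
  1 | 00--  (sole → essential)
  3 | --11,0-1-,00--
  6 | -11-,0-1-
  7 | --11,-11-,0-1-
  11 | --11  (sole → essential)
  14 | -11-  (sole → essential)
  15 | --11,-11-
Essential prime implicants: --11, -11-, 00--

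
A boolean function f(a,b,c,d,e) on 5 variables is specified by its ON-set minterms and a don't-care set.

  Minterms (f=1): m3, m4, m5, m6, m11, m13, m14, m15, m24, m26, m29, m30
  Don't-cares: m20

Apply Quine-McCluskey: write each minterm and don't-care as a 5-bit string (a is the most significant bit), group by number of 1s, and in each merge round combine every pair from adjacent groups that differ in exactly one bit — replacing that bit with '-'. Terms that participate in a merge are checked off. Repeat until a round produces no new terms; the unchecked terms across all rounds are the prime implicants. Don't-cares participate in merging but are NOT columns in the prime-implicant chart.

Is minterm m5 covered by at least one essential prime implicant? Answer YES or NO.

[col 0] 00011*, 00100*, 00101*, 00110*, 01011*, 01101*, 01110*, 01111*, 10100*, 11000*, 11010*, 11101*, 11110*
[col 1] -0100, -1101, -1110, 0-011, 0-101, 0-110, 001-0, 0010-, 01-11, 011-1, 0111-, 11-10, 110-0
Prime implicants: -0100, -1101, -1110, 0-011, 0-101, 0-110, 001-0, 0010-, 01-11, 011-1, 0111-, 11-10, 110-0
PI chart (minterm → PIs covering it):
  3 | 0-011  (sole → essential)
  4 | -0100,001-0,0010-
  5 | 0-101,0010-
  6 | 0-110,001-0
  11 | 0-011,01-11
  13 | -1101,0-101,011-1
  14 | -1110,0-110,0111-
  15 | 01-11,011-1,0111-
  24 | 110-0  (sole → essential)
  26 | 11-10,110-0
  29 | -1101  (sole → essential)
  30 | -1110,11-10
Essential prime implicants: -1101, 0-011, 110-0

NO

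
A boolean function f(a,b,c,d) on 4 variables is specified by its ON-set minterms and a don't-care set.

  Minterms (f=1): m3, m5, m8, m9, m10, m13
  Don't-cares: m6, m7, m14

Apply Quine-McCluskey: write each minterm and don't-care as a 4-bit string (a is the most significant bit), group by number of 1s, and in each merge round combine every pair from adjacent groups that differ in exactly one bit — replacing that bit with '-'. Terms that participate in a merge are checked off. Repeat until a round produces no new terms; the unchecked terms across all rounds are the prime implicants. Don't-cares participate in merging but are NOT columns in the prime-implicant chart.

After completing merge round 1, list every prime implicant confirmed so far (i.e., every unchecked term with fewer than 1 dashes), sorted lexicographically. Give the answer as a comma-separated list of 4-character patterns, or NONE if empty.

NONE

[col 0] 0011*, 0101*, 0110*, 0111*, 1000*, 1001*, 1010*, 1101*, 1110*
[col 1] -101, -110, 0-11, 01-1, 011-, 1-01, 1-10, 10-0, 100-
Prime implicants: -101, -110, 0-11, 01-1, 011-, 1-01, 1-10, 10-0, 100-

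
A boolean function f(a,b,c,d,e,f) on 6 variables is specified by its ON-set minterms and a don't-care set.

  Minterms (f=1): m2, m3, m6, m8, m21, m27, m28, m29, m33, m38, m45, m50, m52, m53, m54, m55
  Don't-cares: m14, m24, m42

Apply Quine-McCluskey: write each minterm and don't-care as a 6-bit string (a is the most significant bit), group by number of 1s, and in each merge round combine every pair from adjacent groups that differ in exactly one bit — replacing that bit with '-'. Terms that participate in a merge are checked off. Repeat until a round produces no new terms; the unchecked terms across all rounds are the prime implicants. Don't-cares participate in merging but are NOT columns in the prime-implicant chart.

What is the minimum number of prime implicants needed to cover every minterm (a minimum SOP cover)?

10

size-2^0 implicants → 000010(✓)  000011(✓)  000110(✓)  001000(✓)  001110(✓)  010101(✓)  011000(✓)  011011  011100(✓)  011101(✓)  100001  100110(✓)  101010  101101  110010(✓)  110100(✓)  110101(✓)  110110(✓)  110111(✓)
size-2^1 implicants → -00110  -10101  0-1000  00-110  000-10  00001-  01-101  011-00  01110-  1-0110  110-10  1101-0(✓)  1101-1(✓)  11010-(✓)  11011-(✓)
size-2^2 implicants → 1101--
Unchecked terms (primes): -00110, -10101, 0-1000, 00-110, 000-10, 00001-, 01-101, 011-00, 011011, 01110-, 1-0110, 100001, 101010, 101101, 110-10, 1101--
Minterm coverage:
  m2 ⊆ 000-10,00001-
  m3 ⊆ 00001- [E]
  m6 ⊆ -00110,00-110,000-10
  m8 ⊆ 0-1000 [E]
  m21 ⊆ -10101,01-101
  m27 ⊆ 011011 [E]
  m28 ⊆ 011-00,01110-
  m29 ⊆ 01-101,01110-
  m33 ⊆ 100001 [E]
  m38 ⊆ -00110,1-0110
  m45 ⊆ 101101 [E]
  m50 ⊆ 110-10 [E]
  m52 ⊆ 1101-- [E]
  m53 ⊆ -10101,1101--
  m54 ⊆ 1-0110,110-10,1101--
  m55 ⊆ 1101-- [E]
E = {0-1000, 00001-, 011011, 100001, 101101, 110-10, 1101--}
Petrick residual → -00110, -10101, 01110-
Cover = b'c'def' + bc'de'f + a'cd'e'f' + a'b'c'd'e + a'bcd'ef + a'bcde' + ab'c'd'e'f + ab'cde'f + abc'ef' + abc'd  |cover|=10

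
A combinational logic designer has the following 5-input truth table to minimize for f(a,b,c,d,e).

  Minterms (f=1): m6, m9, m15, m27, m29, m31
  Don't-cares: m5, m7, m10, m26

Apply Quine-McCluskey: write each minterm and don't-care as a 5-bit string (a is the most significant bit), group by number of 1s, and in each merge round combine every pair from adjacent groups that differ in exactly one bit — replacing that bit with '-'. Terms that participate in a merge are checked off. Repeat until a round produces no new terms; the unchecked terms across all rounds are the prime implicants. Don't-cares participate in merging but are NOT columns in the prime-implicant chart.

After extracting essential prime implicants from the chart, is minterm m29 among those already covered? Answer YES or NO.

YES

size-2^0 implicants → 00101(✓)  00110(✓)  00111(✓)  01001  01010(✓)  01111(✓)  11010(✓)  11011(✓)  11101(✓)  11111(✓)
size-2^1 implicants → -1010  -1111  0-111  001-1  0011-  11-11  1101-  111-1
Unchecked terms (primes): -1010, -1111, 0-111, 001-1, 0011-, 01001, 11-11, 1101-, 111-1
Minterm coverage:
  m6 ⊆ 0011- [E]
  m9 ⊆ 01001 [E]
  m15 ⊆ -1111,0-111
  m27 ⊆ 11-11,1101-
  m29 ⊆ 111-1 [E]
  m31 ⊆ -1111,11-11,111-1
E = {0011-, 01001, 111-1}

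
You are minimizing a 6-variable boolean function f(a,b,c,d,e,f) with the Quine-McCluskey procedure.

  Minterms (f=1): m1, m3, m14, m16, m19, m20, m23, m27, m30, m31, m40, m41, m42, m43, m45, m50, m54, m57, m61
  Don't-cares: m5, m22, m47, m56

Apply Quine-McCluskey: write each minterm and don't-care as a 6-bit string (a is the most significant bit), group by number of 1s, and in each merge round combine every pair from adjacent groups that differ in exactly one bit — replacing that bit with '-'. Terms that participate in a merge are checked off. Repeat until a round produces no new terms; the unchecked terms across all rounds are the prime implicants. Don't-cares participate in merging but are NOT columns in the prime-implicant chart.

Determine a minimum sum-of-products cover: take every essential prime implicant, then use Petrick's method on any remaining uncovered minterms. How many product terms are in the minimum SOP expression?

Round 0: 000001✓ 000011✓ 000101✓ 001110✓ 010000✓ 010011✓ 010100✓ 010110✓ 010111✓ 011011✓ 011110✓ 011111✓ 101000✓ 101001✓ 101010✓ 101011✓ 101101✓ 101111✓ 110010✓ 110110✓ 111000✓ 111001✓ 111101✓
Round 1: -10110 0-0011 0-1110 000-01 0000-1 01-011✓ 01-110✓ 01-111✓ 010-00 010-11✓ 0101-0 01011-✓ 011-11✓ 01111-✓ 1-1000✓ 1-1001✓ 1-1101✓ 101-01✓ 101-11✓ 1010-0✓ 1010-1✓ 10100-✓ 10101-✓ 1011-1✓ 110-10 111-01✓ 11100-✓
Round 2: 01--11 01-11- 1-1-01 1-100- 101--1 1010--
PIs = {-10110, 0-0011, 0-1110, 000-01, 0000-1, 01--11, 01-11-, 010-00, 0101-0, 1-1-01, 1-100-, 101--1, 1010--, 110-10}
Coverage chart:
  m1: 000-01,0000-1
  m3: 0-0011,0000-1
  m14: 0-1110 ←essential
  m16: 010-00 ←essential
  m19: 0-0011,01--11
  m20: 010-00,0101-0
  m23: 01--11,01-11-
  m27: 01--11 ←essential
  m30: 0-1110,01-11-
  m31: 01--11,01-11-
  m40: 1-100-,1010--
  m41: 1-1-01,1-100-,101--1,1010--
  m42: 1010-- ←essential
  m43: 101--1,1010--
  m45: 1-1-01,101--1
  m50: 110-10 ←essential
  m54: -10110,110-10
  m57: 1-1-01,1-100-
  m61: 1-1-01 ←essential
Essential: 0-1110, 01--11, 010-00, 1-1-01, 1010--, 110-10
Petrick residual → 0000-1
Min cover (7 terms): a'cdef' + a'b'c'd'f + a'bef + a'bc'e'f' + ace'f + ab'cd' + abc'ef'

7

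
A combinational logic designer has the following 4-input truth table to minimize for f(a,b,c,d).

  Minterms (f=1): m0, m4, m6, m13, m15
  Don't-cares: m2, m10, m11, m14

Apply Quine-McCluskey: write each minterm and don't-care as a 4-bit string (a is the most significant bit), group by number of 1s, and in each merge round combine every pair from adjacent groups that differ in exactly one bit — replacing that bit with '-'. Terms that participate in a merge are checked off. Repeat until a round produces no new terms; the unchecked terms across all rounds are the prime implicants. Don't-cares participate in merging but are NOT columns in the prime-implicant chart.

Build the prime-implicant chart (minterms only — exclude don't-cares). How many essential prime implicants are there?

Round 0: 0000✓ 0010✓ 0100✓ 0110✓ 1010✓ 1011✓ 1101✓ 1110✓ 1111✓
Round 1: -010✓ -110✓ 0-00✓ 0-10✓ 00-0✓ 01-0✓ 1-10✓ 1-11✓ 101-✓ 11-1 111-✓
Round 2: --10 0--0 1-1-
PIs = {--10, 0--0, 1-1-, 11-1}
Coverage chart:
  m0: 0--0 ←essential
  m4: 0--0 ←essential
  m6: --10,0--0
  m13: 11-1 ←essential
  m15: 1-1-,11-1
Essential: 0--0, 11-1

2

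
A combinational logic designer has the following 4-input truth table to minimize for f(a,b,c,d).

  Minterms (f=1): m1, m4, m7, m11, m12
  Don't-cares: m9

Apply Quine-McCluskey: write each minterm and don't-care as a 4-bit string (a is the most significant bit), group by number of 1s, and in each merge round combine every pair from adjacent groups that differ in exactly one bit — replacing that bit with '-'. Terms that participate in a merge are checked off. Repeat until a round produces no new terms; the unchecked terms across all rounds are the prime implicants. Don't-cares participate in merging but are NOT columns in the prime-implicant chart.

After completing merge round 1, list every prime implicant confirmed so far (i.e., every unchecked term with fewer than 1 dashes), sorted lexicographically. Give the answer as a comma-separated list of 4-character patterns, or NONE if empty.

0111

size-2^0 implicants → 0001(✓)  0100(✓)  0111  1001(✓)  1011(✓)  1100(✓)
size-2^1 implicants → -001  -100  10-1
Unchecked terms (primes): -001, -100, 0111, 10-1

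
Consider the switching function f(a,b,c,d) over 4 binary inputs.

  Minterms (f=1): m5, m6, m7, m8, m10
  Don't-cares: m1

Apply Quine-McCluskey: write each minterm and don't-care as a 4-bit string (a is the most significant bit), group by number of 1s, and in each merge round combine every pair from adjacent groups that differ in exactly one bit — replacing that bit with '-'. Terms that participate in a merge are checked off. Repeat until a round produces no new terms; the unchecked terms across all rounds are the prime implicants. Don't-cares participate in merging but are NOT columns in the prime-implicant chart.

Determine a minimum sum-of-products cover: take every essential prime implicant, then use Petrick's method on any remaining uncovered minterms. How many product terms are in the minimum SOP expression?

size-2^0 implicants → 0001(✓)  0101(✓)  0110(✓)  0111(✓)  1000(✓)  1010(✓)
size-2^1 implicants → 0-01  01-1  011-  10-0
Unchecked terms (primes): 0-01, 01-1, 011-, 10-0
Minterm coverage:
  m5 ⊆ 0-01,01-1
  m6 ⊆ 011- [E]
  m7 ⊆ 01-1,011-
  m8 ⊆ 10-0 [E]
  m10 ⊆ 10-0 [E]
E = {011-, 10-0}
Petrick residual → 0-01
Cover = a'c'd + a'bc + ab'd'  |cover|=3

3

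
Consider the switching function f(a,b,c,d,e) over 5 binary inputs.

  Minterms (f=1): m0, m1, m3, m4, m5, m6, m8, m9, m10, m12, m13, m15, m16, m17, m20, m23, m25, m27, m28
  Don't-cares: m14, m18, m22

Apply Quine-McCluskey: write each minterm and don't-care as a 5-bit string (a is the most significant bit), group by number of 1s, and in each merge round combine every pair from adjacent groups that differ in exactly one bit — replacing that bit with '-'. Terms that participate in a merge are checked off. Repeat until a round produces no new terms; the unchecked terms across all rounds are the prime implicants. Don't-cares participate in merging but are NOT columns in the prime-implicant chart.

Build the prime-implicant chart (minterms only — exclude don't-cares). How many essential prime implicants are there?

7

[col 0] 00000*, 00001*, 00011*, 00100*, 00101*, 00110*, 01000*, 01001*, 01010*, 01100*, 01101*, 01110*, 01111*, 10000*, 10001*, 10010*, 10100*, 10110*, 10111*, 11001*, 11011*, 11100*
[col 1] -0000*, -0001*, -0100*, -0110*, -1001*, -1100*, 0-000*, 0-001*, 0-100*, 0-101*, 0-110*, 00-00*, 00-01*, 000-1, 0000-*, 001-0*, 0010-*, 01-00*, 01-01*, 01-10*, 010-0*, 0100-*, 011-0*, 011-1*, 0110-*, 0111-*, 1-001*, 1-100*, 10-00*, 10-10*, 100-0*, 1000-*, 101-0*, 1011-, 110-1
[col 2] --001, --100, -0-00, -000-, -01-0, 0--00*, 0--01*, 0-00-*, 0-1-0, 0-10-*, 00-0-*, 01--0, 01-0-*, 011--, 10--0
[col 3] 0--0-
Prime implicants: --001, --100, -0-00, -000-, -01-0, 0--0-, 0-1-0, 000-1, 01--0, 011--, 10--0, 1011-, 110-1
PI chart (minterm → PIs covering it):
  0 | -0-00,-000-,0--0-
  1 | --001,-000-,0--0-,000-1
  3 | 000-1  (sole → essential)
  4 | --100,-0-00,-01-0,0--0-,0-1-0
  5 | 0--0-  (sole → essential)
  6 | -01-0,0-1-0
  8 | 0--0-,01--0
  9 | --001,0--0-
  10 | 01--0  (sole → essential)
  12 | --100,0--0-,0-1-0,01--0,011--
  13 | 0--0-,011--
  15 | 011--  (sole → essential)
  16 | -0-00,-000-,10--0
  17 | --001,-000-
  20 | --100,-0-00,-01-0,10--0
  23 | 1011-  (sole → essential)
  25 | --001,110-1
  27 | 110-1  (sole → essential)
  28 | --100  (sole → essential)
Essential prime implicants: --100, 0--0-, 000-1, 01--0, 011--, 1011-, 110-1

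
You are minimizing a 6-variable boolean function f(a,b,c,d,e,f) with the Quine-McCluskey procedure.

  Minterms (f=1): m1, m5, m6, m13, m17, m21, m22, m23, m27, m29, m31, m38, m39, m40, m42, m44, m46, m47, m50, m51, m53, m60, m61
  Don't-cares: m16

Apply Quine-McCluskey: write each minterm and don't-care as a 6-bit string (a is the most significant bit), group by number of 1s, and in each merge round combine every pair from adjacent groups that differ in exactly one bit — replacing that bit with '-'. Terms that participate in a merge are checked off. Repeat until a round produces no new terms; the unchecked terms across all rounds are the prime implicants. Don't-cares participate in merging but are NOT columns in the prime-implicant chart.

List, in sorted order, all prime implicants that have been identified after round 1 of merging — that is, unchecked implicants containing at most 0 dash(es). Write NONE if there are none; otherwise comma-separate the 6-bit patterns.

NONE

size-2^0 implicants → 000001(✓)  000101(✓)  000110(✓)  001101(✓)  010000(✓)  010001(✓)  010101(✓)  010110(✓)  010111(✓)  011011(✓)  011101(✓)  011111(✓)  100110(✓)  100111(✓)  101000(✓)  101010(✓)  101100(✓)  101110(✓)  101111(✓)  110010(✓)  110011(✓)  110101(✓)  111100(✓)  111101(✓)
size-2^1 implicants → -00110  -10101(✓)  -11101(✓)  0-0001(✓)  0-0101(✓)  0-0110  0-1101(✓)  00-101(✓)  000-01(✓)  01-101(✓)  01-111(✓)  010-01(✓)  01000-  0101-1(✓)  01011-  011-11  0111-1(✓)  1-1100  10-110(✓)  10-111(✓)  10011-(✓)  101-00(✓)  101-10(✓)  1010-0(✓)  1011-0(✓)  10111-(✓)  11-101(✓)  11001-  11110-
size-2^2 implicants → -1-101  0--101  0-0-01  01-1-1  10-11-  101--0
Unchecked terms (primes): -00110, -1-101, 0--101, 0-0-01, 0-0110, 01-1-1, 01000-, 01011-, 011-11, 1-1100, 10-11-, 101--0, 11001-, 11110-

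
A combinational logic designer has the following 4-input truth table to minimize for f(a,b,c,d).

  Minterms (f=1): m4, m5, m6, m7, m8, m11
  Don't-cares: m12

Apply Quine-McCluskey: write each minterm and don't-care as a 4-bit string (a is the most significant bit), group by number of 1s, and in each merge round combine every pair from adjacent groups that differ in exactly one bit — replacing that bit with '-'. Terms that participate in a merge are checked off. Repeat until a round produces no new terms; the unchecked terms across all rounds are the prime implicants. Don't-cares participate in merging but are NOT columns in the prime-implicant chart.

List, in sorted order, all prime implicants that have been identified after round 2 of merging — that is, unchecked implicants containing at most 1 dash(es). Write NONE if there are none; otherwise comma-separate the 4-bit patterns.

[col 0] 0100*, 0101*, 0110*, 0111*, 1000*, 1011, 1100*
[col 1] -100, 01-0*, 01-1*, 010-*, 011-*, 1-00
[col 2] 01--
Prime implicants: -100, 01--, 1-00, 1011

-100, 1-00, 1011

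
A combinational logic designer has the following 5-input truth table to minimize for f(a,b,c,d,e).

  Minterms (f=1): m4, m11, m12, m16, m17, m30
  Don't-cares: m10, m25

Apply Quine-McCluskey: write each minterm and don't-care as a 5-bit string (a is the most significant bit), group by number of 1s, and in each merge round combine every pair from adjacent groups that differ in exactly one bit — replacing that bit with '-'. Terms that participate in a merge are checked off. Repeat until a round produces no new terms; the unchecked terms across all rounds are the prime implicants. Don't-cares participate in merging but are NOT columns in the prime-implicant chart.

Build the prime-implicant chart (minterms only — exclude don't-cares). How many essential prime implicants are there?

4

[col 0] 00100*, 01010*, 01011*, 01100*, 10000*, 10001*, 11001*, 11110
[col 1] 0-100, 0101-, 1-001, 1000-
Prime implicants: 0-100, 0101-, 1-001, 1000-, 11110
PI chart (minterm → PIs covering it):
  4 | 0-100  (sole → essential)
  11 | 0101-  (sole → essential)
  12 | 0-100  (sole → essential)
  16 | 1000-  (sole → essential)
  17 | 1-001,1000-
  30 | 11110  (sole → essential)
Essential prime implicants: 0-100, 0101-, 1000-, 11110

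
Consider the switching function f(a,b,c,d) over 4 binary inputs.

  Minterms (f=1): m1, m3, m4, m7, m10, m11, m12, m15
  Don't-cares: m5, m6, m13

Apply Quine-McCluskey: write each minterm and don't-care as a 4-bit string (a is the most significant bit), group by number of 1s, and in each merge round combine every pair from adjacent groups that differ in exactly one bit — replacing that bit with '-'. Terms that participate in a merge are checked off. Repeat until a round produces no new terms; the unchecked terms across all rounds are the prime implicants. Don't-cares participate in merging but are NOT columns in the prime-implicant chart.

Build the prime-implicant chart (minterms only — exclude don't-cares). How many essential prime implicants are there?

3

Round 0: 0001✓ 0011✓ 0100✓ 0101✓ 0110✓ 0111✓ 1010✓ 1011✓ 1100✓ 1101✓ 1111✓
Round 1: -011✓ -100✓ -101✓ -111✓ 0-01✓ 0-11✓ 00-1✓ 01-0✓ 01-1✓ 010-✓ 011-✓ 1-11✓ 101- 11-1✓ 110-✓
Round 2: --11 -1-1 -10- 0--1 01--
PIs = {--11, -1-1, -10-, 0--1, 01--, 101-}
Coverage chart:
  m1: 0--1 ←essential
  m3: --11,0--1
  m4: -10-,01--
  m7: --11,-1-1,0--1,01--
  m10: 101- ←essential
  m11: --11,101-
  m12: -10- ←essential
  m15: --11,-1-1
Essential: -10-, 0--1, 101-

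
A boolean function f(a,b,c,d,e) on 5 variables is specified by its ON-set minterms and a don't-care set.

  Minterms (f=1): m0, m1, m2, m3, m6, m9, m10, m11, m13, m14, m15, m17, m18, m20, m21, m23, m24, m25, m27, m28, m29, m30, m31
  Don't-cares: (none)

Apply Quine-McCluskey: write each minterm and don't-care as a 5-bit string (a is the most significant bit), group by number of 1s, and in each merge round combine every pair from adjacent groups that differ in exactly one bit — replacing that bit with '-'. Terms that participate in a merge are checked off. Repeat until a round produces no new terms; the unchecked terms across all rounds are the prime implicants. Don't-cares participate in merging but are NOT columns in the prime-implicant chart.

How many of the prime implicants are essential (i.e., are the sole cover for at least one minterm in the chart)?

7

size-2^0 implicants → 00000(✓)  00001(✓)  00010(✓)  00011(✓)  00110(✓)  01001(✓)  01010(✓)  01011(✓)  01101(✓)  01110(✓)  01111(✓)  10001(✓)  10010(✓)  10100(✓)  10101(✓)  10111(✓)  11000(✓)  11001(✓)  11011(✓)  11100(✓)  11101(✓)  11110(✓)  11111(✓)
size-2^1 implicants → -0001(✓)  -0010  -1001(✓)  -1011(✓)  -1101(✓)  -1110(✓)  -1111(✓)  0-001(✓)  0-010(✓)  0-011(✓)  0-110(✓)  00-10(✓)  000-0(✓)  000-1(✓)  0000-(✓)  0001-(✓)  01-01(✓)  01-10(✓)  01-11(✓)  010-1(✓)  0101-(✓)  011-1(✓)  0111-(✓)  1-001(✓)  1-100(✓)  1-101(✓)  1-111(✓)  10-01(✓)  101-1(✓)  1010-(✓)  11-00(✓)  11-01(✓)  11-11(✓)  110-1(✓)  1100-(✓)  111-0(✓)  111-1(✓)  1110-(✓)  1111-(✓)
size-2^2 implicants → --001  -1-01(✓)  -1-11(✓)  -10-1(✓)  -11-1(✓)  -111-  0--10  0-0-1  0-01-  000--  01--1(✓)  01-1-  1--01  1-1-1  1-10-  11--1(✓)  11-0-  111--
size-2^3 implicants → -1--1
Unchecked terms (primes): --001, -0010, -1--1, -111-, 0--10, 0-0-1, 0-01-, 000--, 01-1-, 1--01, 1-1-1, 1-10-, 11-0-, 111--
Minterm coverage:
  m0 ⊆ 000-- [E]
  m1 ⊆ --001,0-0-1,000--
  m2 ⊆ -0010,0--10,0-01-,000--
  m3 ⊆ 0-0-1,0-01-,000--
  m6 ⊆ 0--10 [E]
  m9 ⊆ --001,-1--1,0-0-1
  m10 ⊆ 0--10,0-01-,01-1-
  m11 ⊆ -1--1,0-0-1,0-01-,01-1-
  m13 ⊆ -1--1 [E]
  m14 ⊆ -111-,0--10,01-1-
  m15 ⊆ -1--1,-111-,01-1-
  m17 ⊆ --001,1--01
  m18 ⊆ -0010 [E]
  m20 ⊆ 1-10- [E]
  m21 ⊆ 1--01,1-1-1,1-10-
  m23 ⊆ 1-1-1 [E]
  m24 ⊆ 11-0- [E]
  m25 ⊆ --001,-1--1,1--01,11-0-
  m27 ⊆ -1--1 [E]
  m28 ⊆ 1-10-,11-0-,111--
  m29 ⊆ -1--1,1--01,1-1-1,1-10-,11-0-,111--
  m30 ⊆ -111-,111--
  m31 ⊆ -1--1,-111-,1-1-1,111--
E = {-0010, -1--1, 0--10, 000--, 1-1-1, 1-10-, 11-0-}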